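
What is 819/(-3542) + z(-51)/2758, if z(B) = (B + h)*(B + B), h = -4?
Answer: 1257987/697774 ≈ 1.8029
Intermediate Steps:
z(B) = 2*B*(-4 + B) (z(B) = (B - 4)*(B + B) = (-4 + B)*(2*B) = 2*B*(-4 + B))
819/(-3542) + z(-51)/2758 = 819/(-3542) + (2*(-51)*(-4 - 51))/2758 = 819*(-1/3542) + (2*(-51)*(-55))*(1/2758) = -117/506 + 5610*(1/2758) = -117/506 + 2805/1379 = 1257987/697774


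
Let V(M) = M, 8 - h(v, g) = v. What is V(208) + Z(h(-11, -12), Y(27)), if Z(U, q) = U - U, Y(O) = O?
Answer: 208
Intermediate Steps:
h(v, g) = 8 - v
Z(U, q) = 0
V(208) + Z(h(-11, -12), Y(27)) = 208 + 0 = 208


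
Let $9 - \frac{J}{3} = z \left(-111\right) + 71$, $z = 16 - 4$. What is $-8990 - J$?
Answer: $-12800$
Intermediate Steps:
$z = 12$
$J = 3810$ ($J = 27 - 3 \left(12 \left(-111\right) + 71\right) = 27 - 3 \left(-1332 + 71\right) = 27 - -3783 = 27 + 3783 = 3810$)
$-8990 - J = -8990 - 3810 = -12800$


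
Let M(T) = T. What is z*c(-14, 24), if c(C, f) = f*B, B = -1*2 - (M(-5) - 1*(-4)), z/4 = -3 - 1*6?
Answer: 864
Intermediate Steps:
z = -36 (z = 4*(-3 - 1*6) = 4*(-3 - 6) = 4*(-9) = -36)
B = -1 (B = -1*2 - (-5 - 1*(-4)) = -2 - (-5 + 4) = -2 - 1*(-1) = -2 + 1 = -1)
c(C, f) = -f (c(C, f) = f*(-1) = -f)
z*c(-14, 24) = -(-36)*24 = -36*(-24) = 864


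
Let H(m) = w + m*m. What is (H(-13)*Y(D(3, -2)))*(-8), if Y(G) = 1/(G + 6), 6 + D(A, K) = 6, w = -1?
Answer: -224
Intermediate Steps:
H(m) = -1 + m² (H(m) = -1 + m*m = -1 + m²)
D(A, K) = 0 (D(A, K) = -6 + 6 = 0)
Y(G) = 1/(6 + G)
(H(-13)*Y(D(3, -2)))*(-8) = ((-1 + (-13)²)/(6 + 0))*(-8) = ((-1 + 169)/6)*(-8) = (168*(⅙))*(-8) = 28*(-8) = -224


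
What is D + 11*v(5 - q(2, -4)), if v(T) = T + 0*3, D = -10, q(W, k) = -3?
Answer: 78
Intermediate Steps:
v(T) = T (v(T) = T + 0 = T)
D + 11*v(5 - q(2, -4)) = -10 + 11*(5 - 1*(-3)) = -10 + 11*(5 + 3) = -10 + 11*8 = -10 + 88 = 78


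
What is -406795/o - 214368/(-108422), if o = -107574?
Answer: 33582975361/5831694114 ≈ 5.7587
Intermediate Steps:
-406795/o - 214368/(-108422) = -406795/(-107574) - 214368/(-108422) = -406795*(-1/107574) - 214368*(-1/108422) = 406795/107574 + 107184/54211 = 33582975361/5831694114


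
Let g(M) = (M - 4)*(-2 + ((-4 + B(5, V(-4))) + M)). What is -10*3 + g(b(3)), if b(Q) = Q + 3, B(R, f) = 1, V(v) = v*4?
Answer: -28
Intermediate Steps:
V(v) = 4*v
b(Q) = 3 + Q
g(M) = (-5 + M)*(-4 + M) (g(M) = (M - 4)*(-2 + ((-4 + 1) + M)) = (-4 + M)*(-2 + (-3 + M)) = (-4 + M)*(-5 + M) = (-5 + M)*(-4 + M))
-10*3 + g(b(3)) = -10*3 + (20 + (3 + 3)² - 9*(3 + 3)) = -30 + (20 + 6² - 9*6) = -30 + (20 + 36 - 54) = -30 + 2 = -28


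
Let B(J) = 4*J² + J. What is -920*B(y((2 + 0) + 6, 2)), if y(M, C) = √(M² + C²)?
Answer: -250240 - 1840*√17 ≈ -2.5783e+5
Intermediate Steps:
y(M, C) = √(C² + M²)
B(J) = J + 4*J²
-920*B(y((2 + 0) + 6, 2)) = -920*√(2² + ((2 + 0) + 6)²)*(1 + 4*√(2² + ((2 + 0) + 6)²)) = -920*√(4 + (2 + 6)²)*(1 + 4*√(4 + (2 + 6)²)) = -920*√(4 + 8²)*(1 + 4*√(4 + 8²)) = -920*√(4 + 64)*(1 + 4*√(4 + 64)) = -920*√68*(1 + 4*√68) = -920*2*√17*(1 + 4*(2*√17)) = -920*2*√17*(1 + 8*√17) = -1840*√17*(1 + 8*√17)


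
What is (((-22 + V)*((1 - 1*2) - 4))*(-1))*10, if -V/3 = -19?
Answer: 1750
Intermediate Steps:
V = 57 (V = -3*(-19) = 57)
(((-22 + V)*((1 - 1*2) - 4))*(-1))*10 = (((-22 + 57)*((1 - 1*2) - 4))*(-1))*10 = ((35*((1 - 2) - 4))*(-1))*10 = ((35*(-1 - 4))*(-1))*10 = ((35*(-5))*(-1))*10 = -175*(-1)*10 = 175*10 = 1750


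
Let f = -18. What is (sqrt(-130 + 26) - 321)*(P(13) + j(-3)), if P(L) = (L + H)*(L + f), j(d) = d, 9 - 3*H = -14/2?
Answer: 30388 - 568*I*sqrt(26)/3 ≈ 30388.0 - 965.41*I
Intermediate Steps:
H = 16/3 (H = 3 - (-14)/(3*2) = 3 - 1/3*(-7) = 3 + 7/3 = 16/3 ≈ 5.3333)
P(L) = (-18 + L)*(16/3 + L) (P(L) = (L + 16/3)*(L - 18) = (16/3 + L)*(-18 + L) = (-18 + L)*(16/3 + L))
(sqrt(-130 + 26) - 321)*(P(13) + j(-3)) = (sqrt(-130 + 26) - 321)*((-96 + 13**2 - 38/3*13) - 3) = (sqrt(-104) - 321)*((-96 + 169 - 494/3) - 3) = (2*I*sqrt(26) - 321)*(-275/3 - 3) = (-321 + 2*I*sqrt(26))*(-284/3) = 30388 - 568*I*sqrt(26)/3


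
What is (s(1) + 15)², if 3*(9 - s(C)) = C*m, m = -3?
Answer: 625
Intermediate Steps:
s(C) = 9 + C (s(C) = 9 - C*(-3)/3 = 9 - (-1)*C = 9 + C)
(s(1) + 15)² = ((9 + 1) + 15)² = (10 + 15)² = 25² = 625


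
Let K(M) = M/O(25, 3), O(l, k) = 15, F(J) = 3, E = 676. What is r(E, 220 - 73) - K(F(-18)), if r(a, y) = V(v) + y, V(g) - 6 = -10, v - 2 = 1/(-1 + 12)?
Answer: 714/5 ≈ 142.80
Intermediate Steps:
v = 23/11 (v = 2 + 1/(-1 + 12) = 2 + 1/11 = 23/11 ≈ 2.0909)
V(g) = -4 (V(g) = 6 - 10 = -4)
r(a, y) = -4 + y
K(M) = M/15
r(E, 220 - 73) - K(F(-18)) = (-4 + (220 - 73)) - 3/15 = (-4 + 147) - 1*⅕ = 143 - ⅕ = 714/5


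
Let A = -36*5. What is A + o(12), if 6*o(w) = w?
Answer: -178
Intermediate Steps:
A = -180
o(w) = w/6
A + o(12) = -180 + (1/6)*12 = -180 + 2 = -178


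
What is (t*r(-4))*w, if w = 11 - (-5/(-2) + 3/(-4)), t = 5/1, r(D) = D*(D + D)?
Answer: 1480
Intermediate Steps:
r(D) = 2*D² (r(D) = D*(2*D) = 2*D²)
t = 5 (t = 5*1 = 5)
w = 37/4 (w = 11 - (-5*(-½) + 3*(-¼)) = 11 - (5/2 - ¾) = 11 - 1*7/4 = 11 - 7/4 = 37/4 ≈ 9.2500)
(t*r(-4))*w = (5*(2*(-4)²))*(37/4) = (5*(2*16))*(37/4) = (5*32)*(37/4) = 160*(37/4) = 1480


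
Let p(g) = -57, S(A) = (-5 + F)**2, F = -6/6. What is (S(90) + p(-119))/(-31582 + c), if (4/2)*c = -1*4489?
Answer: 14/22551 ≈ 0.00062081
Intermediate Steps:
F = -1 (F = -6*1/6 = -1)
S(A) = 36 (S(A) = (-5 - 1)**2 = (-6)**2 = 36)
c = -4489/2 (c = (-1*4489)/2 = (1/2)*(-4489) = -4489/2 ≈ -2244.5)
(S(90) + p(-119))/(-31582 + c) = (36 - 57)/(-31582 - 4489/2) = -21/(-67653/2) = -21*(-2/67653) = 14/22551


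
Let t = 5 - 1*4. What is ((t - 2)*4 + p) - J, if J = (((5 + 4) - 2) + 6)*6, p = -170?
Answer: -252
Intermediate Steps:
t = 1 (t = 5 - 4 = 1)
J = 78 (J = ((9 - 2) + 6)*6 = (7 + 6)*6 = 13*6 = 78)
((t - 2)*4 + p) - J = ((1 - 2)*4 - 170) - 1*78 = (-1*4 - 170) - 78 = (-4 - 170) - 78 = -174 - 78 = -252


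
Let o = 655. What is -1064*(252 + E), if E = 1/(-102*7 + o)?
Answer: -15818488/59 ≈ -2.6811e+5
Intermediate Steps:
E = -1/59 (E = 1/(-102*7 + 655) = 1/(-714 + 655) = 1/(-59) = -1/59 ≈ -0.016949)
-1064*(252 + E) = -1064*(252 - 1/59) = -1064*14867/59 = -15818488/59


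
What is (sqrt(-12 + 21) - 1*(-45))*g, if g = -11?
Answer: -528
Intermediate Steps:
(sqrt(-12 + 21) - 1*(-45))*g = (sqrt(-12 + 21) - 1*(-45))*(-11) = (sqrt(9) + 45)*(-11) = (3 + 45)*(-11) = 48*(-11) = -528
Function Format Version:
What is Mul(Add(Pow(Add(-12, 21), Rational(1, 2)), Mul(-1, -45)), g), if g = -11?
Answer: -528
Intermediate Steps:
Mul(Add(Pow(Add(-12, 21), Rational(1, 2)), Mul(-1, -45)), g) = Mul(Add(Pow(Add(-12, 21), Rational(1, 2)), Mul(-1, -45)), -11) = Mul(Add(Pow(9, Rational(1, 2)), 45), -11) = Mul(Add(3, 45), -11) = Mul(48, -11) = -528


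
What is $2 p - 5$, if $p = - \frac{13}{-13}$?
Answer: $-3$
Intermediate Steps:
$p = 1$ ($p = \left(-13\right) \left(- \frac{1}{13}\right) = 1$)
$2 p - 5 = 2 \cdot 1 - 5 = 2 - 5 = -3$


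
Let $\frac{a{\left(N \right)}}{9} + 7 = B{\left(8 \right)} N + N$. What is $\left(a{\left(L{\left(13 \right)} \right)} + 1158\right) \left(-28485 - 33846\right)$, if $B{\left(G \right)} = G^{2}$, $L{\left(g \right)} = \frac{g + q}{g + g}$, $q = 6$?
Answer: $- \frac{189797895}{2} \approx -9.4899 \cdot 10^{7}$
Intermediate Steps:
$L{\left(g \right)} = \frac{6 + g}{2 g}$ ($L{\left(g \right)} = \frac{g + 6}{g + g} = \frac{6 + g}{2 g}$)
$a{\left(N \right)} = -63 + 585 N$ ($a{\left(N \right)} = -63 + 9 \left(8^{2} N + N\right) = -63 + 9 \left(64 N + N\right) = -63 + 9 \cdot 65 N = -63 + 585 N$)
$\left(a{\left(L{\left(13 \right)} \right)} + 1158\right) \left(-28485 - 33846\right) = \left(\left(-63 + 585 \frac{6 + 13}{2 \cdot 13}\right) + 1158\right) \left(-28485 - 33846\right) = \left(\left(-63 + 585 \cdot \frac{1}{2} \cdot \frac{1}{13} \cdot 19\right) + 1158\right) \left(-62331\right) = \left(\left(-63 + 585 \cdot \frac{19}{26}\right) + 1158\right) \left(-62331\right) = \left(\left(-63 + \frac{855}{2}\right) + 1158\right) \left(-62331\right) = \left(\frac{729}{2} + 1158\right) \left(-62331\right) = \frac{3045}{2} \left(-62331\right) = - \frac{189797895}{2}$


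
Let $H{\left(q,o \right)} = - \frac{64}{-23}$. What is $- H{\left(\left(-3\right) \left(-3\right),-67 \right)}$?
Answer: $- \frac{64}{23} \approx -2.7826$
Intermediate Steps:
$H{\left(q,o \right)} = \frac{64}{23}$ ($H{\left(q,o \right)} = \left(-64\right) \left(- \frac{1}{23}\right) = \frac{64}{23}$)
$- H{\left(\left(-3\right) \left(-3\right),-67 \right)} = \left(-1\right) \frac{64}{23} = - \frac{64}{23}$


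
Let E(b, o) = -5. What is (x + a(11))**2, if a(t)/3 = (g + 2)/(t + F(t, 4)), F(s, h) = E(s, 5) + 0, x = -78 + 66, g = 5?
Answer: 289/4 ≈ 72.250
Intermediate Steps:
x = -12
F(s, h) = -5 (F(s, h) = -5 + 0 = -5)
a(t) = 21/(-5 + t) (a(t) = 3*((5 + 2)/(t - 5)) = 3*(7/(-5 + t)) = 21/(-5 + t))
(x + a(11))**2 = (-12 + 21/(-5 + 11))**2 = (-12 + 21/6)**2 = (-12 + 21*(1/6))**2 = (-12 + 7/2)**2 = (-17/2)**2 = 289/4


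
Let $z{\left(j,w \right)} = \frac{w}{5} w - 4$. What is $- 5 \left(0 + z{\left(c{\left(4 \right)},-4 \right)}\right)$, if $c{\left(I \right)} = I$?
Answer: $4$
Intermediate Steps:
$z{\left(j,w \right)} = -4 + \frac{w^{2}}{5}$ ($z{\left(j,w \right)} = w \frac{1}{5} w - 4 = \frac{w}{5} w - 4 = \frac{w^{2}}{5} - 4 = -4 + \frac{w^{2}}{5}$)
$- 5 \left(0 + z{\left(c{\left(4 \right)},-4 \right)}\right) = - 5 \left(0 - \left(4 - \frac{\left(-4\right)^{2}}{5}\right)\right) = - 5 \left(0 + \left(-4 + \frac{1}{5} \cdot 16\right)\right) = - 5 \left(0 + \left(-4 + \frac{16}{5}\right)\right) = - 5 \left(0 - \frac{4}{5}\right) = \left(-5\right) \left(- \frac{4}{5}\right) = 4$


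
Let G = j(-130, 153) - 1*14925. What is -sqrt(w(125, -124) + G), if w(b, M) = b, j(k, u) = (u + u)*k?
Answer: -2*I*sqrt(13645) ≈ -233.62*I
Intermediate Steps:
j(k, u) = 2*k*u (j(k, u) = (2*u)*k = 2*k*u)
G = -54705 (G = 2*(-130)*153 - 1*14925 = -39780 - 14925 = -54705)
-sqrt(w(125, -124) + G) = -sqrt(125 - 54705) = -sqrt(-54580) = -2*I*sqrt(13645)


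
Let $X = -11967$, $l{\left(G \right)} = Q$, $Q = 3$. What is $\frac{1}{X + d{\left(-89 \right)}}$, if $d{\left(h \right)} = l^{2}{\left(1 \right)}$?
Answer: $- \frac{1}{11958} \approx -8.3626 \cdot 10^{-5}$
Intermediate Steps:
$l{\left(G \right)} = 3$
$d{\left(h \right)} = 9$ ($d{\left(h \right)} = 3^{2} = 9$)
$\frac{1}{X + d{\left(-89 \right)}} = \frac{1}{-11967 + 9} = \frac{1}{-11958} = - \frac{1}{11958}$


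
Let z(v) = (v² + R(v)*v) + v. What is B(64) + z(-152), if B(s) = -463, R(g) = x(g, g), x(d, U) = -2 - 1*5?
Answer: 23553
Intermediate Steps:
x(d, U) = -7 (x(d, U) = -2 - 5 = -7)
R(g) = -7
z(v) = v² - 6*v (z(v) = (v² - 7*v) + v = v² - 6*v)
B(64) + z(-152) = -463 - 152*(-6 - 152) = -463 - 152*(-158) = -463 + 24016 = 23553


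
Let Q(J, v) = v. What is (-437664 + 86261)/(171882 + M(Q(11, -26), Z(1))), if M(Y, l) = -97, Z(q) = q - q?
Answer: -351403/171785 ≈ -2.0456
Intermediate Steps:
Z(q) = 0
(-437664 + 86261)/(171882 + M(Q(11, -26), Z(1))) = (-437664 + 86261)/(171882 - 97) = -351403/171785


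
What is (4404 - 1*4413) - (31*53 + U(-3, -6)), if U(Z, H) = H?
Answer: -1646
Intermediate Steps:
(4404 - 1*4413) - (31*53 + U(-3, -6)) = (4404 - 1*4413) - (31*53 - 6) = (4404 - 4413) - (1643 - 6) = -9 - 1*1637 = -9 - 1637 = -1646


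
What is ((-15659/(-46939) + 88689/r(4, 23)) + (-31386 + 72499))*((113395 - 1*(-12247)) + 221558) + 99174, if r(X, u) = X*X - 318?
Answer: 100453005225455886/7087789 ≈ 1.4173e+10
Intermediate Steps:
r(X, u) = -318 + X² (r(X, u) = X² - 318 = -318 + X²)
((-15659/(-46939) + 88689/r(4, 23)) + (-31386 + 72499))*((113395 - 1*(-12247)) + 221558) + 99174 = ((-15659/(-46939) + 88689/(-318 + 4²)) + (-31386 + 72499))*((113395 - 1*(-12247)) + 221558) + 99174 = ((-15659*(-1/46939) + 88689/(-318 + 16)) + 41113)*((113395 + 12247) + 221558) + 99174 = ((15659/46939 + 88689/(-302)) + 41113)*(125642 + 221558) + 99174 = ((15659/46939 + 88689*(-1/302)) + 41113)*347200 + 99174 = ((15659/46939 - 88689/302) + 41113)*347200 + 99174 = (-4158243953/14175578 + 41113)*347200 + 99174 = (578642294361/14175578)*347200 + 99174 = 100452302301069600/7087789 + 99174 = 100453005225455886/7087789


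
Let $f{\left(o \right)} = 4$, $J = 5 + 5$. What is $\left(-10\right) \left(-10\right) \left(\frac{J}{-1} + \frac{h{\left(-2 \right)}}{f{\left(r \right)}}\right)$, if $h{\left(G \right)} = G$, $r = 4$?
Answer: $-1050$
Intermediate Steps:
$J = 10$
$\left(-10\right) \left(-10\right) \left(\frac{J}{-1} + \frac{h{\left(-2 \right)}}{f{\left(r \right)}}\right) = \left(-10\right) \left(-10\right) \left(\frac{10}{-1} - \frac{2}{4}\right) = 100 \left(10 \left(-1\right) - \frac{1}{2}\right) = 100 \left(-10 - \frac{1}{2}\right) = 100 \left(- \frac{21}{2}\right) = -1050$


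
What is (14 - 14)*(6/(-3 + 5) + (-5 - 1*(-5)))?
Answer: 0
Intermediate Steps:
(14 - 14)*(6/(-3 + 5) + (-5 - 1*(-5))) = 0*(6/2 + (-5 + 5)) = 0*((1/2)*6 + 0) = 0*(3 + 0) = 0*3 = 0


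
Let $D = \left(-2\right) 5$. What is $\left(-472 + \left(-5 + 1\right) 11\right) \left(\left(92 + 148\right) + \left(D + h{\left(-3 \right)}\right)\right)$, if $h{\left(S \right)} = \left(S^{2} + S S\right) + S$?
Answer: $-126420$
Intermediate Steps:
$D = -10$
$h{\left(S \right)} = S + 2 S^{2}$ ($h{\left(S \right)} = \left(S^{2} + S^{2}\right) + S = 2 S^{2} + S = S + 2 S^{2}$)
$\left(-472 + \left(-5 + 1\right) 11\right) \left(\left(92 + 148\right) + \left(D + h{\left(-3 \right)}\right)\right) = \left(-472 + \left(-5 + 1\right) 11\right) \left(\left(92 + 148\right) - \left(10 + 3 \left(1 + 2 \left(-3\right)\right)\right)\right) = \left(-472 - 44\right) \left(240 - \left(10 + 3 \left(1 - 6\right)\right)\right) = \left(-472 - 44\right) \left(240 - -5\right) = - 516 \left(240 + \left(-10 + 15\right)\right) = - 516 \left(240 + 5\right) = \left(-516\right) 245 = -126420$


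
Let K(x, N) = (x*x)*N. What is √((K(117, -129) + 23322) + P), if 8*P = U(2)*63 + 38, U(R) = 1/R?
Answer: I*√27880805/4 ≈ 1320.1*I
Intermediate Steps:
P = 139/16 (P = (63/2 + 38)/8 = (⅛)*(139/2) = 139/16 ≈ 8.6875)
K(x, N) = N*x² (K(x, N) = x²*N = N*x²)
√((K(117, -129) + 23322) + P) = √((-129*117² + 23322) + 139/16) = √((-129*13689 + 23322) + 139/16) = √((-1765881 + 23322) + 139/16) = √(-1742559 + 139/16) = √(-27880805/16) = I*√27880805/4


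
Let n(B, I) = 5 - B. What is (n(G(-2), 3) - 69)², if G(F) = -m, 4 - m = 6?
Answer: 4356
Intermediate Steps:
m = -2 (m = 4 - 1*6 = 4 - 6 = -2)
G(F) = 2 (G(F) = -1*(-2) = 2)
(n(G(-2), 3) - 69)² = ((5 - 1*2) - 69)² = ((5 - 2) - 69)² = (3 - 69)² = (-66)² = 4356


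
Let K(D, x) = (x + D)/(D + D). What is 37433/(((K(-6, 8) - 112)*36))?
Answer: -37433/4038 ≈ -9.2702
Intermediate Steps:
K(D, x) = (D + x)/(2*D) (K(D, x) = (D + x)/((2*D)) = (D + x)*(1/(2*D)) = (D + x)/(2*D))
37433/(((K(-6, 8) - 112)*36)) = 37433/((((½)*(-6 + 8)/(-6) - 112)*36)) = 37433/((((½)*(-⅙)*2 - 112)*36)) = 37433/(((-⅙ - 112)*36)) = 37433/((-673/6*36)) = 37433/(-4038) = 37433*(-1/4038) = -37433/4038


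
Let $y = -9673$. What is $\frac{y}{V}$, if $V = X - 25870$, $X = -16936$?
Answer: $\frac{569}{2518} \approx 0.22597$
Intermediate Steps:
$V = -42806$ ($V = -16936 - 25870 = -42806$)
$\frac{y}{V} = - \frac{9673}{-42806} = \left(-9673\right) \left(- \frac{1}{42806}\right) = \frac{569}{2518}$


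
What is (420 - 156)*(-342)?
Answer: -90288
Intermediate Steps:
(420 - 156)*(-342) = 264*(-342) = -90288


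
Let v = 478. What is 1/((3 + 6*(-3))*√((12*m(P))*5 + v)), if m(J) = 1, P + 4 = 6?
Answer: -√538/8070 ≈ -0.0028742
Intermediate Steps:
P = 2 (P = -4 + 6 = 2)
1/((3 + 6*(-3))*√((12*m(P))*5 + v)) = 1/((3 + 6*(-3))*√((12*1)*5 + 478)) = 1/((3 - 18)*√(12*5 + 478)) = 1/(-15*√(60 + 478)) = 1/(-15*√538) = -√538/8070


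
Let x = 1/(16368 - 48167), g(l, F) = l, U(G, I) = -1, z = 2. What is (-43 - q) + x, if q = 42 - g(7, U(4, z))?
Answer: -2480323/31799 ≈ -78.000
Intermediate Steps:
q = 35 (q = 42 - 1*7 = 42 - 7 = 35)
x = -1/31799 (x = 1/(-31799) = -1/31799 ≈ -3.1448e-5)
(-43 - q) + x = (-43 - 1*35) - 1/31799 = (-43 - 35) - 1/31799 = -78 - 1/31799 = -2480323/31799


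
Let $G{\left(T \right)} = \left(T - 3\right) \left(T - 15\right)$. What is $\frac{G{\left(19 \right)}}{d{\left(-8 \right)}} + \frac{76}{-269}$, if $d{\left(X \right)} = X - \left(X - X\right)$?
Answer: $- \frac{2228}{269} \approx -8.2825$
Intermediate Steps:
$G{\left(T \right)} = \left(-15 + T\right) \left(-3 + T\right)$ ($G{\left(T \right)} = \left(-3 + T\right) \left(-15 + T\right) = \left(-15 + T\right) \left(-3 + T\right)$)
$d{\left(X \right)} = X$ ($d{\left(X \right)} = X - 0 = X + 0 = X$)
$\frac{G{\left(19 \right)}}{d{\left(-8 \right)}} + \frac{76}{-269} = \frac{45 + 19^{2} - 342}{-8} + \frac{76}{-269} = \left(45 + 361 - 342\right) \left(- \frac{1}{8}\right) + 76 \left(- \frac{1}{269}\right) = 64 \left(- \frac{1}{8}\right) - \frac{76}{269} = -8 - \frac{76}{269} = - \frac{2228}{269}$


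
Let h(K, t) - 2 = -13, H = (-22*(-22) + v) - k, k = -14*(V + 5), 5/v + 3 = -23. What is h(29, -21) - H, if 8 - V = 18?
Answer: -11045/26 ≈ -424.81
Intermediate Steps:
v = -5/26 (v = 5/(-3 - 23) = 5/(-26) = 5*(-1/26) = -5/26 ≈ -0.19231)
V = -10 (V = 8 - 1*18 = 8 - 18 = -10)
k = 70 (k = -14*(-10 + 5) = -14*(-5) = 70)
H = 10759/26 (H = (-22*(-22) - 5/26) - 1*70 = (484 - 5/26) - 70 = 12579/26 - 70 = 10759/26 ≈ 413.81)
h(K, t) = -11 (h(K, t) = 2 - 13 = -11)
h(29, -21) - H = -11 - 1*10759/26 = -11 - 10759/26 = -11045/26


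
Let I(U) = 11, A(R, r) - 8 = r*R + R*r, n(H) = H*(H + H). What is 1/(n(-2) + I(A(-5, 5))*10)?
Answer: 1/118 ≈ 0.0084746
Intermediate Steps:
n(H) = 2*H² (n(H) = H*(2*H) = 2*H²)
A(R, r) = 8 + 2*R*r (A(R, r) = 8 + (r*R + R*r) = 8 + (R*r + R*r) = 8 + 2*R*r)
1/(n(-2) + I(A(-5, 5))*10) = 1/(2*(-2)² + 11*10) = 1/(2*4 + 110) = 1/(8 + 110) = 1/118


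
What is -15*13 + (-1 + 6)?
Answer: -190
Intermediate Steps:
-15*13 + (-1 + 6) = -195 + 5 = -190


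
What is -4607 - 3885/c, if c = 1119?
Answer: -1719706/373 ≈ -4610.5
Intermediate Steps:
-4607 - 3885/c = -4607 - 3885/1119 = -4607 - 1*1295/373 = -4607 - 1295/373 = -1719706/373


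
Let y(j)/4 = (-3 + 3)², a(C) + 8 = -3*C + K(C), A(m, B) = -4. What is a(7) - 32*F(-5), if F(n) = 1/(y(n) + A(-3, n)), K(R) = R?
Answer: -14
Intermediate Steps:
a(C) = -8 - 2*C (a(C) = -8 + (-3*C + C) = -8 - 2*C)
y(j) = 0 (y(j) = 4*(-3 + 3)² = 4*0² = 4*0 = 0)
F(n) = -¼ (F(n) = 1/(0 - 4) = 1/(-4) = -¼)
a(7) - 32*F(-5) = (-8 - 2*7) - 32*(-¼) = (-8 - 14) + 8 = -22 + 8 = -14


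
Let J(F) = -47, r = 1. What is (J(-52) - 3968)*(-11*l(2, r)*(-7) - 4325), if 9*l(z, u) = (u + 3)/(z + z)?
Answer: 155974720/9 ≈ 1.7331e+7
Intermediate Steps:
l(z, u) = (3 + u)/(18*z) (l(z, u) = ((u + 3)/(z + z))/9 = ((3 + u)/((2*z)))/9 = ((3 + u)*(1/(2*z)))/9 = ((3 + u)/(2*z))/9 = (3 + u)/(18*z))
(J(-52) - 3968)*(-11*l(2, r)*(-7) - 4325) = (-47 - 3968)*(-11*(3 + 1)/(18*2)*(-7) - 4325) = -4015*(-11*4/(18*2)*(-7) - 4325) = -4015*(-11*⅑*(-7) - 4325) = -4015*(-11/9*(-7) - 4325) = -4015*(77/9 - 4325) = -4015*(-38848/9) = 155974720/9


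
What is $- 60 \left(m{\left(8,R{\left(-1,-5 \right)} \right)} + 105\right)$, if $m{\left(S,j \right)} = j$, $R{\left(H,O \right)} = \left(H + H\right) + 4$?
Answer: $-6420$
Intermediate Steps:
$R{\left(H,O \right)} = 4 + 2 H$ ($R{\left(H,O \right)} = 2 H + 4 = 4 + 2 H$)
$- 60 \left(m{\left(8,R{\left(-1,-5 \right)} \right)} + 105\right) = - 60 \left(\left(4 + 2 \left(-1\right)\right) + 105\right) = - 60 \left(\left(4 - 2\right) + 105\right) = - 60 \left(2 + 105\right) = \left(-60\right) 107 = -6420$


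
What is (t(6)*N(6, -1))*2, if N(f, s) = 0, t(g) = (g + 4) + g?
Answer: 0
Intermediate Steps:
t(g) = 4 + 2*g (t(g) = (4 + g) + g = 4 + 2*g)
(t(6)*N(6, -1))*2 = ((4 + 2*6)*0)*2 = ((4 + 12)*0)*2 = (16*0)*2 = 0*2 = 0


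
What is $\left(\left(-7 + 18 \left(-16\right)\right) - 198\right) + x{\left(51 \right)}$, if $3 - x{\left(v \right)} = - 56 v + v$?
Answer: $2315$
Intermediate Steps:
$x{\left(v \right)} = 3 + 55 v$ ($x{\left(v \right)} = 3 - \left(- 56 v + v\right) = 3 - - 55 v = 3 + 55 v$)
$\left(\left(-7 + 18 \left(-16\right)\right) - 198\right) + x{\left(51 \right)} = \left(\left(-7 + 18 \left(-16\right)\right) - 198\right) + \left(3 + 55 \cdot 51\right) = \left(\left(-7 - 288\right) + \left(-1252 + 1054\right)\right) + \left(3 + 2805\right) = \left(-295 - 198\right) + 2808 = -493 + 2808 = 2315$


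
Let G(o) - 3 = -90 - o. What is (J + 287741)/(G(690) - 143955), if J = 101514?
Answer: -389255/144732 ≈ -2.6895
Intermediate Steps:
G(o) = -87 - o (G(o) = 3 + (-90 - o) = -87 - o)
(J + 287741)/(G(690) - 143955) = (101514 + 287741)/((-87 - 1*690) - 143955) = 389255/((-87 - 690) - 143955) = 389255/(-777 - 143955) = 389255/(-144732) = 389255*(-1/144732) = -389255/144732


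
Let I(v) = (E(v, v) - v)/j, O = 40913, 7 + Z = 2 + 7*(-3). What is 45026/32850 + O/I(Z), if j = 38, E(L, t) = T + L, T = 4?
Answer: 12767969501/32850 ≈ 3.8868e+5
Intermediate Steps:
Z = -26 (Z = -7 + (2 + 7*(-3)) = -7 + (2 - 21) = -7 - 19 = -26)
E(L, t) = 4 + L
I(v) = 2/19 (I(v) = ((4 + v) - v)/38 = 4*(1/38) = 2/19)
45026/32850 + O/I(Z) = 45026/32850 + 40913/(2/19) = 45026*(1/32850) + 40913*(19/2) = 22513/16425 + 777347/2 = 12767969501/32850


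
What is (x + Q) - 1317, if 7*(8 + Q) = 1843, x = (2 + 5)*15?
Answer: -6697/7 ≈ -956.71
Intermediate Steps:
x = 105 (x = 7*15 = 105)
Q = 1787/7 (Q = -8 + (⅐)*1843 = -8 + 1843/7 = 1787/7 ≈ 255.29)
(x + Q) - 1317 = (105 + 1787/7) - 1317 = 2522/7 - 1317 = -6697/7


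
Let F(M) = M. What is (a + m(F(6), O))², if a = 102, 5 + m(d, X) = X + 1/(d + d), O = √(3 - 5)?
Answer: 1356937/144 + 1165*I*√2/6 ≈ 9423.2 + 274.59*I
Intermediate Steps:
O = I*√2 (O = √(-2) = I*√2 ≈ 1.4142*I)
m(d, X) = -5 + X + 1/(2*d) (m(d, X) = -5 + (X + 1/(d + d)) = -5 + (X + 1/(2*d)) = -5 + X + 1/(2*d))
(a + m(F(6), O))² = (102 + (-5 + I*√2 + (½)/6))² = (102 + (-5 + I*√2 + (½)*(⅙)))² = (102 + (-5 + I*√2 + 1/12))² = (102 + (-59/12 + I*√2))² = (1165/12 + I*√2)²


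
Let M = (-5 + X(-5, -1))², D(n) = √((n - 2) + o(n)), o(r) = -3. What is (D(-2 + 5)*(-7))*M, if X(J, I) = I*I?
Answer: -112*I*√2 ≈ -158.39*I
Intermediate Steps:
X(J, I) = I²
D(n) = √(-5 + n) (D(n) = √((n - 2) - 3) = √((-2 + n) - 3) = √(-5 + n))
M = 16 (M = (-5 + (-1)²)² = (-5 + 1)² = (-4)² = 16)
(D(-2 + 5)*(-7))*M = (√(-5 + (-2 + 5))*(-7))*16 = (√(-5 + 3)*(-7))*16 = (√(-2)*(-7))*16 = ((I*√2)*(-7))*16 = -7*I*√2*16 = -112*I*√2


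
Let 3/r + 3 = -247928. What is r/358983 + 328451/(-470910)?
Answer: -1082708481835139/1552311459415090 ≈ -0.69748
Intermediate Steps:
r = -3/247931 (r = 3/(-3 - 247928) = 3/(-247931) = 3*(-1/247931) = -3/247931 ≈ -1.2100e-5)
r/358983 + 328451/(-470910) = -3/247931/358983 + 328451/(-470910) = -3/247931*1/358983 + 328451*(-1/470910) = -1/29667671391 - 328451/470910 = -1082708481835139/1552311459415090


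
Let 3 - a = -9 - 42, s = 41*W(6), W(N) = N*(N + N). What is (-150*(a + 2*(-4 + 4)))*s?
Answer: -23911200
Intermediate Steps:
W(N) = 2*N**2 (W(N) = N*(2*N) = 2*N**2)
s = 2952 (s = 41*(2*6**2) = 41*(2*36) = 41*72 = 2952)
a = 54 (a = 3 - (-9 - 42) = 3 - 1*(-51) = 3 + 51 = 54)
(-150*(a + 2*(-4 + 4)))*s = -150*(54 + 2*(-4 + 4))*2952 = -150*(54 + 2*0)*2952 = -150*(54 + 0)*2952 = -150*54*2952 = -8100*2952 = -23911200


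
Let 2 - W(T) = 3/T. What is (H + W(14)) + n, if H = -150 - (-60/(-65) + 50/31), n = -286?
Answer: -2464145/5642 ≈ -436.75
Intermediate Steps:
W(T) = 2 - 3/T
H = -61472/403 (H = -150 - (-60*(-1/65) + 50*(1/31)) = -150 - (12/13 + 50/31) = -150 - 1*1022/403 = -150 - 1022/403 = -61472/403 ≈ -152.54)
(H + W(14)) + n = (-61472/403 + (2 - 3/14)) - 286 = (-61472/403 + 25/14) - 286 = -850533/5642 - 286 = -2464145/5642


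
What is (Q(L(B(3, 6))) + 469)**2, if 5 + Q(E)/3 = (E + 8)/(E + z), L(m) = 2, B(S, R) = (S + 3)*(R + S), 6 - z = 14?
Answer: 201601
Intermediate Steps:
z = -8 (z = 6 - 1*14 = 6 - 14 = -8)
B(S, R) = (3 + S)*(R + S)
Q(E) = -15 + 3*(8 + E)/(-8 + E) (Q(E) = -15 + 3*((E + 8)/(E - 8)) = -15 + 3*((8 + E)/(-8 + E)) = -15 + 3*(8 + E)/(-8 + E))
(Q(L(B(3, 6))) + 469)**2 = (12*(12 - 1*2)/(-8 + 2) + 469)**2 = (12*(12 - 2)/(-6) + 469)**2 = (12*(-1/6)*10 + 469)**2 = (-20 + 469)**2 = 449**2 = 201601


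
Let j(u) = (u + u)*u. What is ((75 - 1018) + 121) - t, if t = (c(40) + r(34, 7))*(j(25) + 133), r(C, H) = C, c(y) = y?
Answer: -103164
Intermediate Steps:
j(u) = 2*u**2 (j(u) = (2*u)*u = 2*u**2)
t = 102342 (t = (40 + 34)*(2*25**2 + 133) = 74*(2*625 + 133) = 74*(1250 + 133) = 74*1383 = 102342)
((75 - 1018) + 121) - t = ((75 - 1018) + 121) - 1*102342 = (-943 + 121) - 102342 = -822 - 102342 = -103164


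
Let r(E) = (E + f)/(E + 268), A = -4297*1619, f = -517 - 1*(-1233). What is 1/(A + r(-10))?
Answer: -129/897432394 ≈ -1.4374e-7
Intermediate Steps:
f = 716 (f = -517 + 1233 = 716)
A = -6956843
r(E) = (716 + E)/(268 + E) (r(E) = (E + 716)/(E + 268) = (716 + E)/(268 + E))
1/(A + r(-10)) = 1/(-6956843 + (716 - 10)/(268 - 10)) = 1/(-6956843 + 706/258) = 1/(-6956843 + (1/258)*706) = 1/(-6956843 + 353/129) = 1/(-897432394/129) = -129/897432394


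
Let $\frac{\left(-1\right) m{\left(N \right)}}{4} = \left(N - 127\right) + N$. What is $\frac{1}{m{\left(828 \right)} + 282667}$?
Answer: $\frac{1}{276551} \approx 3.616 \cdot 10^{-6}$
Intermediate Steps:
$m{\left(N \right)} = 508 - 8 N$ ($m{\left(N \right)} = - 4 \left(\left(N - 127\right) + N\right) = - 4 \left(\left(-127 + N\right) + N\right) = - 4 \left(-127 + 2 N\right) = 508 - 8 N$)
$\frac{1}{m{\left(828 \right)} + 282667} = \frac{1}{\left(508 - 6624\right) + 282667} = \frac{1}{-6116 + 282667} = \frac{1}{276551}$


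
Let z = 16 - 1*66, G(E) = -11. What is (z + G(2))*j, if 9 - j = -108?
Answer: -7137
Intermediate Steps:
j = 117 (j = 9 - 1*(-108) = 9 + 108 = 117)
z = -50 (z = 16 - 66 = -50)
(z + G(2))*j = (-50 - 11)*117 = -61*117 = -7137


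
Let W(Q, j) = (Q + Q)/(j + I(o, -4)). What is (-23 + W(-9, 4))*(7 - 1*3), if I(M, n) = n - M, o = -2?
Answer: -128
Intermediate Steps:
W(Q, j) = 2*Q/(-2 + j) (W(Q, j) = (Q + Q)/(j + (-4 - 1*(-2))) = (2*Q)/(j + (-4 + 2)) = (2*Q)/(j - 2) = (2*Q)/(-2 + j) = 2*Q/(-2 + j))
(-23 + W(-9, 4))*(7 - 1*3) = (-23 + 2*(-9)/(-2 + 4))*(7 - 1*3) = (-23 + 2*(-9)/2)*(7 - 3) = (-23 + 2*(-9)*(½))*4 = (-23 - 9)*4 = -32*4 = -128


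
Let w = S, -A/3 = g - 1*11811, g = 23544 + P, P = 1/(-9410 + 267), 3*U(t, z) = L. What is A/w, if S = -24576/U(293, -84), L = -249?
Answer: -4451904947/37449728 ≈ -118.88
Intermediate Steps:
U(t, z) = -83 (U(t, z) = (⅓)*(-249) = -83)
P = -1/9143 (P = 1/(-9143) = -1/9143 ≈ -0.00010937)
g = 215262791/9143 (g = 23544 - 1/9143 = 215262791/9143 ≈ 23544.)
A = -321824454/9143 (A = -3*(215262791/9143 - 1*11811) = -3*(215262791/9143 - 11811) = -3*107274818/9143 = -321824454/9143 ≈ -35199.)
S = 24576/83 (S = -24576/(-83) = -24576*(-1/83) = 24576/83 ≈ 296.10)
w = 24576/83 ≈ 296.10
A/w = -321824454/(9143*24576/83) = -321824454/9143*83/24576 = -4451904947/37449728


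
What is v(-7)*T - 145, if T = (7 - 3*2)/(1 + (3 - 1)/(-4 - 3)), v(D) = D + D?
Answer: -823/5 ≈ -164.60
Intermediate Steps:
v(D) = 2*D
T = 7/5 (T = (7 - 6)/(1 + 2/(-7)) = 1/(1 + 2*(-⅐)) = 1/(1 - 2/7) = 1/(5/7) = (7/5)*1 = 7/5 ≈ 1.4000)
v(-7)*T - 145 = (2*(-7))*(7/5) - 145 = -14*7/5 - 145 = -98/5 - 145 = -823/5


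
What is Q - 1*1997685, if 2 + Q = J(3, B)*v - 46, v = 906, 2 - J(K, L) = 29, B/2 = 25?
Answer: -2022195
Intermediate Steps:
B = 50 (B = 2*25 = 50)
J(K, L) = -27 (J(K, L) = 2 - 1*29 = 2 - 29 = -27)
Q = -24510 (Q = -2 + (-27*906 - 46) = -2 + (-24462 - 46) = -2 - 24508 = -24510)
Q - 1*1997685 = -24510 - 1*1997685 = -24510 - 1997685 = -2022195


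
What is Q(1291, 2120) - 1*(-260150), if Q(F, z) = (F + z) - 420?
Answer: 263141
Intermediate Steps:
Q(F, z) = -420 + F + z
Q(1291, 2120) - 1*(-260150) = (-420 + 1291 + 2120) - 1*(-260150) = 2991 + 260150 = 263141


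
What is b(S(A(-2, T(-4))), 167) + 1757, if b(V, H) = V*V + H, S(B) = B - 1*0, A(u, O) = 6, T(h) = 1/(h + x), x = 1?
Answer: 1960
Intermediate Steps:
T(h) = 1/(1 + h) (T(h) = 1/(h + 1) = 1/(1 + h))
S(B) = B (S(B) = B + 0 = B)
b(V, H) = H + V² (b(V, H) = V² + H = H + V²)
b(S(A(-2, T(-4))), 167) + 1757 = (167 + 6²) + 1757 = (167 + 36) + 1757 = 203 + 1757 = 1960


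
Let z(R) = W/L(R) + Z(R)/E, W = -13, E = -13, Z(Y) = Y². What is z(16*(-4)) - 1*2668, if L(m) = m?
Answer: -2481751/832 ≈ -2982.9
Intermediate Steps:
z(R) = -13/R - R²/13 (z(R) = -13/R + R²/(-13) = -13/R + R²*(-1/13) = -13/R - R²/13)
z(16*(-4)) - 1*2668 = (-169 - (16*(-4))³)/(13*((16*(-4)))) - 1*2668 = (1/13)*(-169 - 1*(-64)³)/(-64) - 2668 = (1/13)*(-1/64)*(-169 - 1*(-262144)) - 2668 = (1/13)*(-1/64)*(-169 + 262144) - 2668 = (1/13)*(-1/64)*261975 - 2668 = -261975/832 - 2668 = -2481751/832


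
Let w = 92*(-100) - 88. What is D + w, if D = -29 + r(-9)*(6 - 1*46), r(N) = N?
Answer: -8957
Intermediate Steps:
w = -9288 (w = -9200 - 88 = -9288)
D = 331 (D = -29 - 9*(6 - 1*46) = -29 - 9*(6 - 46) = -29 - 9*(-40) = -29 + 360 = 331)
D + w = 331 - 9288 = -8957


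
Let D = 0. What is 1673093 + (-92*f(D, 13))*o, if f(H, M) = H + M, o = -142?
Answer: 1842925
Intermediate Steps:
1673093 + (-92*f(D, 13))*o = 1673093 - 92*(0 + 13)*(-142) = 1673093 - 92*13*(-142) = 1673093 - 1196*(-142) = 1673093 + 169832 = 1842925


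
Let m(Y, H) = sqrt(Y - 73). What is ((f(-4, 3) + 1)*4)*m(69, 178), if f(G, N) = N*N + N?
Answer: 104*I ≈ 104.0*I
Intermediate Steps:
f(G, N) = N + N**2 (f(G, N) = N**2 + N = N + N**2)
m(Y, H) = sqrt(-73 + Y)
((f(-4, 3) + 1)*4)*m(69, 178) = ((3*(1 + 3) + 1)*4)*sqrt(-73 + 69) = ((3*4 + 1)*4)*sqrt(-4) = ((12 + 1)*4)*(2*I) = (13*4)*(2*I) = 52*(2*I) = 104*I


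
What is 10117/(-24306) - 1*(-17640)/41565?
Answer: 549649/67351926 ≈ 0.0081608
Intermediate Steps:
10117/(-24306) - 1*(-17640)/41565 = 10117*(-1/24306) + 17640*(1/41565) = -10117/24306 + 1176/2771 = 549649/67351926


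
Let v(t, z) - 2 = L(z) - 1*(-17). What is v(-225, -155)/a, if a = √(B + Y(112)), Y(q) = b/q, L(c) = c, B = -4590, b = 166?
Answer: 272*I*√3597398/256957 ≈ 2.0077*I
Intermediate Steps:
Y(q) = 166/q
v(t, z) = 19 + z (v(t, z) = 2 + (z - 1*(-17)) = 2 + (z + 17) = 2 + (17 + z) = 19 + z)
a = I*√3597398/28 (a = √(-4590 + 166/112) = √(-4590 + 166*(1/112)) = √(-4590 + 83/56) = √(-256957/56) = I*√3597398/28 ≈ 67.739*I)
v(-225, -155)/a = (19 - 155)/((I*√3597398/28)) = -(-272)*I*√3597398/256957 = 272*I*√3597398/256957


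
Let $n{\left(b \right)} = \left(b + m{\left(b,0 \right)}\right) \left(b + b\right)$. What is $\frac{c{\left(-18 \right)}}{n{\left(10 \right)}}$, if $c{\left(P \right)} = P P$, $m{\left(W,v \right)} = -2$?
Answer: $\frac{81}{40} \approx 2.025$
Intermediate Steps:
$c{\left(P \right)} = P^{2}$
$n{\left(b \right)} = 2 b \left(-2 + b\right)$ ($n{\left(b \right)} = \left(b - 2\right) \left(b + b\right) = \left(-2 + b\right) 2 b = 2 b \left(-2 + b\right)$)
$\frac{c{\left(-18 \right)}}{n{\left(10 \right)}} = \frac{\left(-18\right)^{2}}{2 \cdot 10 \left(-2 + 10\right)} = \frac{324}{2 \cdot 10 \cdot 8} = \frac{324}{160} = 324 \cdot \frac{1}{160} = \frac{81}{40}$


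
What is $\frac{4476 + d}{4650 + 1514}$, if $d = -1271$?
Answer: $\frac{3205}{6164} \approx 0.51995$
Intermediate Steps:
$\frac{4476 + d}{4650 + 1514} = \frac{4476 - 1271}{4650 + 1514} = \frac{3205}{6164}$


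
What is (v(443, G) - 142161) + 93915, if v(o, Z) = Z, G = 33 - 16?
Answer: -48229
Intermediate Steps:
G = 17
(v(443, G) - 142161) + 93915 = (17 - 142161) + 93915 = -142144 + 93915 = -48229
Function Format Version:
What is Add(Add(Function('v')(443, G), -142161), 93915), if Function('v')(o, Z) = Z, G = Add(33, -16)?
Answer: -48229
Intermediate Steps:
G = 17
Add(Add(Function('v')(443, G), -142161), 93915) = Add(Add(17, -142161), 93915) = Add(-142144, 93915) = -48229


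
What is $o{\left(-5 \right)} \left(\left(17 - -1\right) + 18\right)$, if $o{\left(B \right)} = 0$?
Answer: $0$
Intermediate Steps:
$o{\left(-5 \right)} \left(\left(17 - -1\right) + 18\right) = 0 \left(\left(17 - -1\right) + 18\right) = 0 \left(\left(17 + 1\right) + 18\right) = 0 \left(18 + 18\right) = 0 \cdot 36 = 0$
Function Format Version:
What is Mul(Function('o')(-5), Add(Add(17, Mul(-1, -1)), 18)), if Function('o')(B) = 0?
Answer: 0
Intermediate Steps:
Mul(Function('o')(-5), Add(Add(17, Mul(-1, -1)), 18)) = Mul(0, Add(Add(17, Mul(-1, -1)), 18)) = Mul(0, Add(Add(17, 1), 18)) = Mul(0, Add(18, 18)) = Mul(0, 36) = 0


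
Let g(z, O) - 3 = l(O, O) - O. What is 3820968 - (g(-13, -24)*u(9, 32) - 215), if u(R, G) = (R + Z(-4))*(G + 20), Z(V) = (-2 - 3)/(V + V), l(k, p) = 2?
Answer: 7613337/2 ≈ 3.8067e+6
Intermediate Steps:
Z(V) = -5/(2*V) (Z(V) = -5*1/(2*V) = -5/(2*V))
g(z, O) = 5 - O (g(z, O) = 3 + (2 - O) = 5 - O)
u(R, G) = (20 + G)*(5/8 + R) (u(R, G) = (R - 5/2/(-4))*(G + 20) = (R - 5/2*(-¼))*(20 + G) = (R + 5/8)*(20 + G) = (5/8 + R)*(20 + G) = (20 + G)*(5/8 + R))
3820968 - (g(-13, -24)*u(9, 32) - 215) = 3820968 - ((5 - 1*(-24))*(25/2 + 20*9 + (5/8)*32 + 32*9) - 215) = 3820968 - ((5 + 24)*(25/2 + 180 + 20 + 288) - 215) = 3820968 - (29*(1001/2) - 215) = 3820968 - (29029/2 - 215) = 3820968 - 1*28599/2 = 3820968 - 28599/2 = 7613337/2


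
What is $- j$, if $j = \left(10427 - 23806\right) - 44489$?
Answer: $57868$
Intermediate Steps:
$j = -57868$ ($j = -13379 - 44489 = -57868$)
$- j = \left(-1\right) \left(-57868\right) = 57868$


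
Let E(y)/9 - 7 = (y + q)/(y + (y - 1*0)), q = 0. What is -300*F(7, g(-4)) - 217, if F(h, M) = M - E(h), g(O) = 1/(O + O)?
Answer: 40141/2 ≈ 20071.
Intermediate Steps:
g(O) = 1/(2*O)
E(y) = 135/2 (E(y) = 63 + 9*((y + 0)/(y + (y - 1*0))) = 63 + 9*(y/(y + (y + 0))) = 63 + 9*(y/(y + y)) = 63 + 9*(y/((2*y))) = 63 + 9*(y*(1/(2*y))) = 63 + 9*(½) = 63 + 9/2 = 135/2)
F(h, M) = -135/2 + M (F(h, M) = M - 1*135/2 = M - 135/2 = -135/2 + M)
-300*F(7, g(-4)) - 217 = -300*(-135/2 + (½)/(-4)) - 217 = -300*(-135/2 + (½)*(-¼)) - 217 = -300*(-135/2 - ⅛) - 217 = -300*(-541/8) - 217 = 40575/2 - 217 = 40141/2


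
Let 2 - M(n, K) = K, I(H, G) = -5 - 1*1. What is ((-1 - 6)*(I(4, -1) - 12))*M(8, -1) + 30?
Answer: 408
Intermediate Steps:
I(H, G) = -6 (I(H, G) = -5 - 1 = -6)
M(n, K) = 2 - K
((-1 - 6)*(I(4, -1) - 12))*M(8, -1) + 30 = ((-1 - 6)*(-6 - 12))*(2 - 1*(-1)) + 30 = (-7*(-18))*(2 + 1) + 30 = 126*3 + 30 = 378 + 30 = 408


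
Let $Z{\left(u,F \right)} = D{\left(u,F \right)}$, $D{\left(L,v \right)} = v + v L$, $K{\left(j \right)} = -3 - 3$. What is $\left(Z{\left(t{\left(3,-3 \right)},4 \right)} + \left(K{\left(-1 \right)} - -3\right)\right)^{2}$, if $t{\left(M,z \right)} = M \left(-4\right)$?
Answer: $2209$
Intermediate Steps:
$t{\left(M,z \right)} = - 4 M$
$K{\left(j \right)} = -6$
$D{\left(L,v \right)} = v + L v$
$Z{\left(u,F \right)} = F \left(1 + u\right)$
$\left(Z{\left(t{\left(3,-3 \right)},4 \right)} + \left(K{\left(-1 \right)} - -3\right)\right)^{2} = \left(4 \left(1 - 12\right) - 3\right)^{2} = \left(4 \left(1 - 12\right) + \left(-6 + 3\right)\right)^{2} = \left(4 \left(-11\right) - 3\right)^{2} = \left(-44 - 3\right)^{2} = \left(-47\right)^{2} = 2209$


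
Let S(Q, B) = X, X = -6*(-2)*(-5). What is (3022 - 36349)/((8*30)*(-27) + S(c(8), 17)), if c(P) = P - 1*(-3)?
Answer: 11109/2180 ≈ 5.0959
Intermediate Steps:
X = -60 (X = 12*(-5) = -60)
c(P) = 3 + P (c(P) = P + 3 = 3 + P)
S(Q, B) = -60
(3022 - 36349)/((8*30)*(-27) + S(c(8), 17)) = (3022 - 36349)/((8*30)*(-27) - 60) = -33327/(240*(-27) - 60) = -33327/(-6480 - 60) = -33327/(-6540) = -33327*(-1/6540) = 11109/2180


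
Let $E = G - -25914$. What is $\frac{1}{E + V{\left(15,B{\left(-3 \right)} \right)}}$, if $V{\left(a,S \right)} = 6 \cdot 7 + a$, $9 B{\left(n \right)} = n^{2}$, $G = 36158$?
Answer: $\frac{1}{62129} \approx 1.6096 \cdot 10^{-5}$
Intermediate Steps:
$B{\left(n \right)} = \frac{n^{2}}{9}$
$V{\left(a,S \right)} = 42 + a$
$E = 62072$ ($E = 36158 - -25914 = 36158 + 25914 = 62072$)
$\frac{1}{E + V{\left(15,B{\left(-3 \right)} \right)}} = \frac{1}{62072 + \left(42 + 15\right)} = \frac{1}{62072 + 57} = \frac{1}{62129}$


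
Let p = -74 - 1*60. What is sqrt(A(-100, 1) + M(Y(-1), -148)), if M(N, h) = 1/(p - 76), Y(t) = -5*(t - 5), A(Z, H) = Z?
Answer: I*sqrt(4410210)/210 ≈ 10.0*I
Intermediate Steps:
Y(t) = 25 - 5*t (Y(t) = -5*(-5 + t) = 25 - 5*t)
p = -134 (p = -74 - 60 = -134)
M(N, h) = -1/210 (M(N, h) = 1/(-134 - 76) = 1/(-210) = -1/210)
sqrt(A(-100, 1) + M(Y(-1), -148)) = sqrt(-100 - 1/210) = sqrt(-21001/210) = I*sqrt(4410210)/210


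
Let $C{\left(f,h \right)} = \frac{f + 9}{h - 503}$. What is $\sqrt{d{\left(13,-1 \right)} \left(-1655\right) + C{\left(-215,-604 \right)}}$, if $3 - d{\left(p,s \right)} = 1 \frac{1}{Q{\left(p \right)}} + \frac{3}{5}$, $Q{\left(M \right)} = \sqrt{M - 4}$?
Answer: $\frac{i \sqrt{465690669}}{369} \approx 58.482 i$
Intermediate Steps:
$Q{\left(M \right)} = \sqrt{-4 + M}$
$C{\left(f,h \right)} = \frac{9 + f}{-503 + h}$
$d{\left(p,s \right)} = \frac{12}{5} - \frac{1}{\sqrt{-4 + p}}$ ($d{\left(p,s \right)} = 3 - \left(1 \frac{1}{\sqrt{-4 + p}} + \frac{3}{5}\right) = 3 - \left(1 \frac{1}{\sqrt{-4 + p}} + 3 \cdot \frac{1}{5}\right) = 3 - \left(\frac{1}{\sqrt{-4 + p}} + \frac{3}{5}\right) = 3 - \left(\frac{3}{5} + \frac{1}{\sqrt{-4 + p}}\right) = \frac{12}{5} - \frac{1}{\sqrt{-4 + p}}$)
$\sqrt{d{\left(13,-1 \right)} \left(-1655\right) + C{\left(-215,-604 \right)}} = \sqrt{\left(\frac{12}{5} - \frac{1}{\sqrt{-4 + 13}}\right) \left(-1655\right) + \frac{9 - 215}{-503 - 604}} = \sqrt{\left(\frac{12}{5} - \frac{1}{\sqrt{9}}\right) \left(-1655\right) + \frac{1}{-1107} \left(-206\right)} = \sqrt{\left(\frac{12}{5} - \frac{1}{3}\right) \left(-1655\right) - - \frac{206}{1107}} = \sqrt{\left(\frac{12}{5} - \frac{1}{3}\right) \left(-1655\right) + \frac{206}{1107}} = \sqrt{\frac{31}{15} \left(-1655\right) + \frac{206}{1107}} = \sqrt{- \frac{10261}{3} + \frac{206}{1107}} = \sqrt{- \frac{3786103}{1107}} = \frac{i \sqrt{465690669}}{369}$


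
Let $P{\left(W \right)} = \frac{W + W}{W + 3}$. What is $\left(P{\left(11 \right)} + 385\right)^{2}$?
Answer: $\frac{7322436}{49} \approx 1.4944 \cdot 10^{5}$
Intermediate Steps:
$P{\left(W \right)} = \frac{2 W}{3 + W}$
$\left(P{\left(11 \right)} + 385\right)^{2} = \left(2 \cdot 11 \frac{1}{3 + 11} + 385\right)^{2} = \left(2 \cdot 11 \cdot \frac{1}{14} + 385\right)^{2} = \left(\frac{11}{7} + 385\right)^{2} = \left(\frac{2706}{7}\right)^{2} = \frac{7322436}{49}$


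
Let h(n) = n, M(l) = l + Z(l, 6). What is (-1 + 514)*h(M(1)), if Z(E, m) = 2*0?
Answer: 513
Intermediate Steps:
Z(E, m) = 0
M(l) = l (M(l) = l + 0 = l)
(-1 + 514)*h(M(1)) = (-1 + 514)*1 = 513*1 = 513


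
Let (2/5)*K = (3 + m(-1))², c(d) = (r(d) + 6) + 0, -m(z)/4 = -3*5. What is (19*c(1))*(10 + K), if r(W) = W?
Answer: 2642045/2 ≈ 1.3210e+6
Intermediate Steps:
m(z) = 60 (m(z) = -(-12)*5 = -4*(-15) = 60)
c(d) = 6 + d (c(d) = (d + 6) + 0 = (6 + d) + 0 = 6 + d)
K = 19845/2 (K = 5*(3 + 60)²/2 = (5/2)*63² = (5/2)*3969 = 19845/2 ≈ 9922.5)
(19*c(1))*(10 + K) = (19*(6 + 1))*(10 + 19845/2) = (19*7)*(19865/2) = 133*(19865/2) = 2642045/2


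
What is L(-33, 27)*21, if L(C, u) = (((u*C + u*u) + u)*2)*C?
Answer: 187110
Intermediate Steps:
L(C, u) = C*(2*u + 2*u**2 + 2*C*u) (L(C, u) = (((C*u + u**2) + u)*2)*C = (((u**2 + C*u) + u)*2)*C = ((u + u**2 + C*u)*2)*C = (2*u + 2*u**2 + 2*C*u)*C = C*(2*u + 2*u**2 + 2*C*u))
L(-33, 27)*21 = (2*(-33)*27*(1 - 33 + 27))*21 = (2*(-33)*27*(-5))*21 = 8910*21 = 187110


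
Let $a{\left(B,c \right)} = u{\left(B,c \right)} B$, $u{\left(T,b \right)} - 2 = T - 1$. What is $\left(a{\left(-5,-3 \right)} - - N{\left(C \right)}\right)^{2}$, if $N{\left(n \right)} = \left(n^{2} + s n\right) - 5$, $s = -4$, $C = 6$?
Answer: $729$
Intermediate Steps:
$N{\left(n \right)} = -5 + n^{2} - 4 n$ ($N{\left(n \right)} = \left(n^{2} - 4 n\right) - 5 = -5 + n^{2} - 4 n$)
$u{\left(T,b \right)} = 1 + T$ ($u{\left(T,b \right)} = 2 + \left(T - 1\right) = 2 + \left(-1 + T\right) = 1 + T$)
$a{\left(B,c \right)} = B \left(1 + B\right)$ ($a{\left(B,c \right)} = \left(1 + B\right) B = B \left(1 + B\right)$)
$\left(a{\left(-5,-3 \right)} - - N{\left(C \right)}\right)^{2} = \left(- 5 \left(1 - 5\right) - \left(29 - 36\right)\right)^{2} = \left(\left(-5\right) \left(-4\right) + \left(\left(-5 + 36 - 24\right) + 0\right)\right)^{2} = \left(20 + \left(7 + 0\right)\right)^{2} = \left(20 + 7\right)^{2} = 27^{2} = 729$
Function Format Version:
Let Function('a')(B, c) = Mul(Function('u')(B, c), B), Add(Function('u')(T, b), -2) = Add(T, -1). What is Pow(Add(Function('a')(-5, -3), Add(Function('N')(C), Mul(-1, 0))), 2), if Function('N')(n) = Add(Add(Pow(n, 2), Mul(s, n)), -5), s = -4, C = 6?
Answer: 729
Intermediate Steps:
Function('N')(n) = Add(-5, Pow(n, 2), Mul(-4, n)) (Function('N')(n) = Add(Add(Pow(n, 2), Mul(-4, n)), -5) = Add(-5, Pow(n, 2), Mul(-4, n)))
Function('u')(T, b) = Add(1, T) (Function('u')(T, b) = Add(2, Add(T, -1)) = Add(2, Add(-1, T)) = Add(1, T))
Function('a')(B, c) = Mul(B, Add(1, B)) (Function('a')(B, c) = Mul(Add(1, B), B) = Mul(B, Add(1, B)))
Pow(Add(Function('a')(-5, -3), Add(Function('N')(C), Mul(-1, 0))), 2) = Pow(Add(Mul(-5, Add(1, -5)), Add(Add(-5, Pow(6, 2), Mul(-4, 6)), Mul(-1, 0))), 2) = Pow(Add(Mul(-5, -4), Add(Add(-5, 36, -24), 0)), 2) = Pow(Add(20, Add(7, 0)), 2) = Pow(Add(20, 7), 2) = Pow(27, 2) = 729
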